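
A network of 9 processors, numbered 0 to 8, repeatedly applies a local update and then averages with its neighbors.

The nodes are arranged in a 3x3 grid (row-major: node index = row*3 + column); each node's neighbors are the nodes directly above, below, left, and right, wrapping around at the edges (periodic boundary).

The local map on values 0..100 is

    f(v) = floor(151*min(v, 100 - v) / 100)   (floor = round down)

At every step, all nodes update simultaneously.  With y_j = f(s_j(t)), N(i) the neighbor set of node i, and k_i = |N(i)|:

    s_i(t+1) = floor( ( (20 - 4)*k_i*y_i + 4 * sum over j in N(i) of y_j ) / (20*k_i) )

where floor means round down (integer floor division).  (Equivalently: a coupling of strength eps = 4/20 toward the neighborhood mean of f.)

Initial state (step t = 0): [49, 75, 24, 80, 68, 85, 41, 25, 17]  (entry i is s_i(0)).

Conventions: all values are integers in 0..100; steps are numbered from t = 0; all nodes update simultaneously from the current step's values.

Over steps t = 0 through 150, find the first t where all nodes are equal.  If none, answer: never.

Answer: never
Key observation: The state at step 23 reappears at step 31 — the system is in a cycle of period 8 from step 23 on.  No step 0..31 is synchronized, and the cycle repeats forever, so no step up to 150 (or ever) has all nodes equal.

Derivation:
t=0: [49, 75, 24, 80, 68, 85, 41, 25, 17]  (not all equal)
t=1: [66, 39, 36, 34, 44, 24, 57, 38, 27]  (not all equal)
t=2: [52, 57, 52, 51, 62, 39, 61, 57, 42]  (not all equal)
t=3: [70, 64, 70, 70, 58, 59, 60, 63, 63]  (not all equal)
t=4: [46, 53, 46, 47, 61, 59, 58, 55, 55]  (not all equal)
t=5: [68, 69, 68, 68, 59, 62, 64, 66, 66]  (not all equal)
t=6: [48, 47, 48, 49, 58, 56, 53, 51, 51]  (not all equal)
t=7: [71, 70, 71, 71, 64, 66, 70, 72, 72]  (not all equal)
t=8: [43, 45, 43, 44, 52, 49, 44, 42, 42]  (not all equal)
t=9: [64, 66, 64, 66, 71, 71, 65, 63, 63]  (not all equal)
t=10: [53, 51, 53, 50, 44, 44, 52, 54, 54]  (not all equal)
t=11: [70, 72, 69, 73, 66, 66, 71, 69, 69]  (not all equal)
t=12: [44, 43, 46, 41, 49, 49, 43, 45, 46]  (not all equal)
t=13: [65, 64, 68, 62, 71, 72, 64, 67, 68]  (not all equal)
t=14: [52, 52, 48, 55, 44, 43, 53, 49, 48]  (not all equal)
t=15: [71, 71, 71, 67, 66, 65, 70, 72, 71]  (not all equal)
t=16: [43, 43, 43, 48, 50, 50, 44, 42, 43]  (not all equal)
t=17: [64, 64, 64, 71, 73, 73, 65, 63, 64]  (not all equal)
t=18: [53, 53, 53, 43, 41, 41, 51, 54, 53]  (not all equal)
t=19: [69, 69, 69, 64, 62, 62, 72, 68, 69]  (not all equal)
t=20: [46, 46, 46, 53, 55, 55, 43, 47, 46]  (not all equal)
t=21: [68, 68, 68, 69, 67, 67, 65, 69, 68]  (not all equal)
t=22: [48, 47, 48, 46, 48, 48, 51, 46, 48]  (not all equal)
t=23: [71, 70, 71, 69, 71, 71, 72, 69, 71]  (not all equal)
t=24: [43, 44, 43, 45, 43, 43, 42, 45, 43]  (not all equal)
t=25: [64, 65, 64, 66, 64, 64, 63, 66, 64]  (not all equal)
t=26: [53, 52, 53, 51, 53, 53, 54, 51, 53]  (not all equal)
t=27: [70, 71, 70, 72, 70, 70, 69, 72, 70]  (not all equal)
t=28: [44, 43, 44, 42, 44, 44, 45, 42, 44]  (not all equal)
t=29: [65, 64, 65, 63, 65, 65, 66, 63, 65]  (not all equal)
t=30: [52, 53, 52, 54, 52, 52, 51, 54, 52]  (not all equal)
t=31: [71, 70, 71, 69, 71, 71, 72, 69, 71]  (not all equal)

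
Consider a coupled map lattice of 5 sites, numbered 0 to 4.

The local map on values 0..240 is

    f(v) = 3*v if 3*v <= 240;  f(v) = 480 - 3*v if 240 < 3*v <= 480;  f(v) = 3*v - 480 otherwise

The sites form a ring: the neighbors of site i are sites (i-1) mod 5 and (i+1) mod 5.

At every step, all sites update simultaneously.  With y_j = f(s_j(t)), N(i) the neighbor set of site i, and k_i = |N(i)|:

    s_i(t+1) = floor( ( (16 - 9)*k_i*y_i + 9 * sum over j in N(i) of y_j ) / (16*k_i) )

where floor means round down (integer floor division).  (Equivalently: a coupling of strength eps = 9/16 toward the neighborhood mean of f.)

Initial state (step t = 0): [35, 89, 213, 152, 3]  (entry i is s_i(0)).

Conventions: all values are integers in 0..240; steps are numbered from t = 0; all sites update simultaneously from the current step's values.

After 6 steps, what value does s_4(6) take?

Answer: s_4(6) = 168

Derivation:
t=0: [35, 89, 213, 152, 3]
t=1: [108, 167, 136, 57, 40]
t=2: [107, 73, 85, 128, 144]
t=3: [144, 203, 187, 118, 92]
t=4: [114, 92, 107, 135, 138]
t=5: [136, 172, 148, 96, 88]
t=6: [102, 46, 79, 154, 168]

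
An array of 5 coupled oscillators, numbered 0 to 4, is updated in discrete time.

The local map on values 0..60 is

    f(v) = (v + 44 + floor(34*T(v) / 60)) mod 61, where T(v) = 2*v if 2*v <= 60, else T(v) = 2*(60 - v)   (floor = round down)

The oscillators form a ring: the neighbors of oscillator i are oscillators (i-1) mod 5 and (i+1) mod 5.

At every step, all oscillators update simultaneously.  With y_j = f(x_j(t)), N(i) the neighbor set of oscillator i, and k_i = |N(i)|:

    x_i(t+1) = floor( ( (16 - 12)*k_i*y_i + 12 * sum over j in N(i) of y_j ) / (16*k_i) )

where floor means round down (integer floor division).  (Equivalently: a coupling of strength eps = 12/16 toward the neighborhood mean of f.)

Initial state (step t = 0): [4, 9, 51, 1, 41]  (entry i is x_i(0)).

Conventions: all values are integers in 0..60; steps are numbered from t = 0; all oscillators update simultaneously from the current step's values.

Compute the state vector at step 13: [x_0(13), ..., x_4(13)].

Simulating step by step:
t=0: [4, 9, 51, 1, 41]
t=1: [30, 36, 29, 44, 48]
t=2: [45, 45, 45, 44, 45]
t=3: [45, 45, 45, 45, 45]
t=4: [45, 45, 45, 45, 45]
t=5: [45, 45, 45, 45, 45]
t=6: [45, 45, 45, 45, 45]
t=7: [45, 45, 45, 45, 45]
t=8: [45, 45, 45, 45, 45]
t=9: [45, 45, 45, 45, 45]
t=10: [45, 45, 45, 45, 45]
t=11: [45, 45, 45, 45, 45]
t=12: [45, 45, 45, 45, 45]
t=13: [45, 45, 45, 45, 45]

Answer: [45, 45, 45, 45, 45]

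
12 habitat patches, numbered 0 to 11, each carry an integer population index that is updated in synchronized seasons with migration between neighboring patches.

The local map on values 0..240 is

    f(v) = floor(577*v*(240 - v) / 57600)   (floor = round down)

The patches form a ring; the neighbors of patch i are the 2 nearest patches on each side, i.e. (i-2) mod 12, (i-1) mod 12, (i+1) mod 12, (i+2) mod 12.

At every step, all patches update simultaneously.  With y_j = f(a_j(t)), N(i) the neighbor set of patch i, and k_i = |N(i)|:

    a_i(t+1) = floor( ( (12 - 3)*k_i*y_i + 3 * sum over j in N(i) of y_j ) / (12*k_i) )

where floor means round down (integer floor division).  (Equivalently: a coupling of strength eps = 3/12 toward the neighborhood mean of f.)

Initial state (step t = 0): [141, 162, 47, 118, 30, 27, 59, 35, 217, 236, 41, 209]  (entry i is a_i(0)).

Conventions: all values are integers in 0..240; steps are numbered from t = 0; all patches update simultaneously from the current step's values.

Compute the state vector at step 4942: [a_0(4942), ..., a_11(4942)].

Answer: [140, 140, 140, 140, 140, 140, 140, 140, 140, 140, 140, 140]
Key observation: The state at step 6, [140, 140, 140, 140, 140, 140, 140, 140, 140, 140, 140, 140], reappears at step 7: the system is in a cycle of period 1 from step 6 on.  Therefore the state at step 4942 equals the state at step 6 + ((4942 - 6) mod 1) = 6, which is [140, 140, 140, 140, 140, 140, 140, 140, 140, 140, 140, 140].

Derivation:
t=0: [141, 162, 47, 118, 30, 27, 59, 35, 217, 236, 41, 209]
t=1: [126, 121, 97, 129, 72, 66, 94, 67, 53, 23, 77, 70]
t=2: [140, 141, 137, 139, 124, 118, 130, 112, 100, 65, 119, 118]
t=3: [140, 139, 140, 140, 143, 143, 142, 141, 138, 120, 141, 141]
t=4: [139, 139, 139, 139, 138, 138, 139, 139, 140, 142, 139, 139]
t=5: [140, 140, 140, 140, 140, 140, 140, 140, 139, 139, 139, 139]
t=6: [140, 140, 140, 140, 140, 140, 140, 140, 140, 140, 140, 140]
t=7: [140, 140, 140, 140, 140, 140, 140, 140, 140, 140, 140, 140]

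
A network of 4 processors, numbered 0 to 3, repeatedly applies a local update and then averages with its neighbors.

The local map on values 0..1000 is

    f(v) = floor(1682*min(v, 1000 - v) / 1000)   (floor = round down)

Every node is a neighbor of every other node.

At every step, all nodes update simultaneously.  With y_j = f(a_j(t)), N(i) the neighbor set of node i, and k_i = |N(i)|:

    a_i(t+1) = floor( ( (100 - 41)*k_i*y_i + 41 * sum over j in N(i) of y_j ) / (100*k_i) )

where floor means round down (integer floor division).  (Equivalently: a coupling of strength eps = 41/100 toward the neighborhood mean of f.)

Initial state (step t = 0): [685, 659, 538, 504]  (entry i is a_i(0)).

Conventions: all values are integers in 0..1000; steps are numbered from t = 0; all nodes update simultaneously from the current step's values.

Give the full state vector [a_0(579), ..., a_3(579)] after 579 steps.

Answer: [588, 588, 588, 588]
Key observation: The state at step 30, [810, 810, 810, 810], reappears at step 42: the system is in a cycle of period 12 from step 30 on.  Therefore the state at step 579 equals the state at step 30 + ((579 - 30) mod 12) = 39, which is [588, 588, 588, 588].

Derivation:
t=0: [685, 659, 538, 504]
t=1: [610, 630, 723, 748]
t=2: [592, 577, 506, 487]
t=3: [727, 738, 792, 787]
t=4: [427, 418, 377, 381]
t=5: [693, 687, 655, 658]
t=6: [534, 538, 563, 560]
t=7: [769, 767, 747, 750]
t=8: [397, 399, 414, 412]
t=9: [674, 676, 688, 686]
t=10: [541, 539, 530, 532]
t=11: [776, 778, 785, 783]
t=12: [371, 370, 365, 366]
t=13: [620, 620, 616, 616]
t=14: [640, 640, 643, 643]
t=15: [603, 603, 601, 601]
t=16: [668, 668, 669, 669]
t=17: [557, 557, 556, 556]
t=18: [745, 745, 745, 745]
t=19: [428, 428, 428, 428]
t=20: [719, 719, 719, 719]
t=21: [472, 472, 472, 472]
t=22: [793, 793, 793, 793]
t=23: [348, 348, 348, 348]
t=24: [585, 585, 585, 585]
t=25: [698, 698, 698, 698]
t=26: [507, 507, 507, 507]
t=27: [829, 829, 829, 829]
t=28: [287, 287, 287, 287]
t=29: [482, 482, 482, 482]
t=30: [810, 810, 810, 810]
t=31: [319, 319, 319, 319]
t=32: [536, 536, 536, 536]
t=33: [780, 780, 780, 780]
t=34: [370, 370, 370, 370]
t=35: [622, 622, 622, 622]
t=36: [635, 635, 635, 635]
t=37: [613, 613, 613, 613]
t=38: [650, 650, 650, 650]
t=39: [588, 588, 588, 588]
t=40: [692, 692, 692, 692]
t=41: [518, 518, 518, 518]
t=42: [810, 810, 810, 810]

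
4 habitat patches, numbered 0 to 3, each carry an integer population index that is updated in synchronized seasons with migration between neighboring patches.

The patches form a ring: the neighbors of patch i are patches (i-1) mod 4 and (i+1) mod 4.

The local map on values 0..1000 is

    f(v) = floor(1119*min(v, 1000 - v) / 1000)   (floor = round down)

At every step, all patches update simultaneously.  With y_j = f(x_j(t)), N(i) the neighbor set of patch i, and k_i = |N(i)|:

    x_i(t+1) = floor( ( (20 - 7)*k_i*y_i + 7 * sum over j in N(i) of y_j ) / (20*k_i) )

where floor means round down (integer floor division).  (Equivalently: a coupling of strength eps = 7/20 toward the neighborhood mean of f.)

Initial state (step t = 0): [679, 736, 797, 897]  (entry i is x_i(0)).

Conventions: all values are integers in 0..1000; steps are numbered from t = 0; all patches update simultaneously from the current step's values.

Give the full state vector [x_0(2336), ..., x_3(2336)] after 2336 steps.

Answer: [556, 556, 556, 556]
Key observation: The state at step 18, [555, 555, 555, 555], reappears at step 22: the system is in a cycle of period 4 from step 18 on.  Therefore the state at step 2336 equals the state at step 18 + ((2336 - 18) mod 4) = 20, which is [556, 556, 556, 556].

Derivation:
t=0: [679, 736, 797, 897]
t=1: [305, 294, 219, 177]
t=2: [313, 315, 251, 231]
t=3: [334, 339, 288, 277]
t=4: [362, 367, 329, 322]
t=5: [398, 401, 373, 369]
t=6: [439, 442, 421, 418]
t=7: [487, 489, 474, 471]
t=8: [541, 543, 532, 530]
t=9: [514, 513, 521, 522]
t=10: [541, 542, 537, 535]
t=11: [514, 513, 517, 518]
t=12: [542, 543, 540, 539]
t=13: [512, 511, 513, 514]
t=14: [545, 546, 544, 543]
t=15: [509, 508, 509, 510]
t=16: [549, 549, 549, 548]
t=17: [504, 504, 504, 504]
t=18: [555, 555, 555, 555]
t=19: [497, 497, 497, 497]
t=20: [556, 556, 556, 556]
t=21: [496, 496, 496, 496]
t=22: [555, 555, 555, 555]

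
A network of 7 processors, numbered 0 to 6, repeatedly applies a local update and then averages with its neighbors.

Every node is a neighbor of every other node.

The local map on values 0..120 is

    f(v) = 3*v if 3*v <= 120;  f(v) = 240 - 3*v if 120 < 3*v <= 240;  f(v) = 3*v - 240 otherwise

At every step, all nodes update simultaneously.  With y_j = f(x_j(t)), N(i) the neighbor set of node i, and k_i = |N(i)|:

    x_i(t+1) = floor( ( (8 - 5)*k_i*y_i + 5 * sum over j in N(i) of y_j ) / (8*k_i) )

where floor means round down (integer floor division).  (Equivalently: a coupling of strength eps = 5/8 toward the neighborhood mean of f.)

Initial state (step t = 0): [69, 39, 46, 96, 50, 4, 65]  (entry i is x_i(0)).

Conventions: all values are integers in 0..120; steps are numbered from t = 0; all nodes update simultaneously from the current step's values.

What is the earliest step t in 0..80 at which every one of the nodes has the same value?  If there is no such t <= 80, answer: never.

Answer: never
Key observation: The state at step 7 reappears at step 9 — the system is in a cycle of period 2 from step 7 on.  No step 0..9 is synchronized, and the cycle repeats forever, so no step up to 80 (or ever) has all nodes equal.

Derivation:
t=0: [69, 39, 46, 96, 50, 4, 65]  (not all equal)
t=1: [55, 78, 74, 59, 70, 49, 58]  (not all equal)
t=2: [56, 38, 41, 53, 44, 61, 54]  (not all equal)
t=3: [84, 96, 97, 87, 94, 80, 86]  (not all equal)
t=4: [23, 33, 33, 25, 31, 20, 24]  (not all equal)
t=5: [77, 85, 85, 79, 84, 75, 78]  (not all equal)
t=6: [10, 11, 11, 8, 11, 11, 9]  (not all equal)
t=7: [30, 31, 31, 28, 31, 31, 29]  (not all equal)
t=8: [90, 91, 91, 88, 91, 91, 89]  (not all equal)
t=9: [30, 31, 31, 28, 31, 31, 29]  (not all equal)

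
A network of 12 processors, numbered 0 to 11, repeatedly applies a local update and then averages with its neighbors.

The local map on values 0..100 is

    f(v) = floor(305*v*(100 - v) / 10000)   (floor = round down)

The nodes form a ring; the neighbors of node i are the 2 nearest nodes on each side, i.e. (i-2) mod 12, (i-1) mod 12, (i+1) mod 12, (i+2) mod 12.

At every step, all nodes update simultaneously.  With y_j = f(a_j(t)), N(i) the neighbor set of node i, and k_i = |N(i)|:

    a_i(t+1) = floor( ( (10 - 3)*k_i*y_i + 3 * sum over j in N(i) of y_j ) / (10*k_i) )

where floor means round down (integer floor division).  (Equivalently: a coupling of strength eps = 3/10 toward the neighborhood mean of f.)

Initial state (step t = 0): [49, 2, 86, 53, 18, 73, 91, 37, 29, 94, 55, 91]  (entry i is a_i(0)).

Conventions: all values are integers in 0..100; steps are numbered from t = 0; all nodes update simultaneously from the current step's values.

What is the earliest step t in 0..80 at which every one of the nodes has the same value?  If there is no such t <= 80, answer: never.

Answer: never
Key observation: The state at step 11 reappears at step 13 — the system is in a cycle of period 2 from step 11 on.  No step 0..13 is synchronized, and the cycle repeats forever, so no step up to 80 (or ever) has all nodes equal.

Derivation:
t=0: [49, 2, 86, 53, 18, 73, 91, 37, 29, 94, 55, 91]  (not all equal)
t=1: [63, 19, 40, 63, 46, 58, 34, 61, 57, 29, 65, 29]  (not all equal)
t=2: [68, 52, 70, 69, 73, 73, 69, 71, 72, 64, 68, 62]  (not all equal)
t=3: [66, 73, 64, 65, 61, 60, 63, 62, 62, 68, 66, 70]  (not all equal)
t=4: [67, 62, 69, 68, 71, 72, 71, 70, 70, 66, 67, 64]  (not all equal)
t=5: [67, 69, 65, 65, 62, 61, 62, 63, 64, 67, 67, 69]  (not all equal)
t=6: [66, 65, 68, 69, 70, 71, 71, 70, 69, 67, 67, 65]  (not all equal)
t=7: [67, 68, 66, 65, 63, 62, 62, 64, 65, 66, 67, 68]  (not all equal)
t=8: [66, 66, 68, 69, 70, 70, 70, 69, 69, 68, 67, 66]  (not all equal)
t=9: [67, 67, 66, 65, 64, 64, 64, 64, 65, 66, 66, 67]  (not all equal)
t=10: [67, 67, 68, 68, 69, 69, 69, 69, 69, 68, 67, 67]  (not all equal)
t=11: [66, 66, 66, 65, 65, 65, 65, 65, 65, 66, 66, 66]  (not all equal)
t=12: [68, 68, 68, 68, 68, 69, 69, 68, 68, 68, 68, 68]  (not all equal)
t=13: [66, 66, 66, 65, 65, 65, 65, 65, 65, 66, 66, 66]  (not all equal)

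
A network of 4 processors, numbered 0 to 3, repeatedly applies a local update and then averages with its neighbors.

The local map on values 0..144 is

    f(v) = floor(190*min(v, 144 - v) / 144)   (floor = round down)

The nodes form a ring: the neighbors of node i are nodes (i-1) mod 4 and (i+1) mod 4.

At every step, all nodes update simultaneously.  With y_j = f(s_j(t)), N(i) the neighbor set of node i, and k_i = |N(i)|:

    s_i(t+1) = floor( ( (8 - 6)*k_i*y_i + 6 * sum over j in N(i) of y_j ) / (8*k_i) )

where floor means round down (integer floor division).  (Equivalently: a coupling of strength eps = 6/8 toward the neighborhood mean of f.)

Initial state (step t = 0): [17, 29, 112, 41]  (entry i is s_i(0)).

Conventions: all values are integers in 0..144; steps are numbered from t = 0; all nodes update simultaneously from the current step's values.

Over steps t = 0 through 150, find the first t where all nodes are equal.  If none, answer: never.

Answer: 8
Key observation: Synchronization is absorbing here: once all nodes are equal they stay equal, and step 8 is the first all-equal step.

Derivation:
t=0: [17, 29, 112, 41]  (not all equal)
t=1: [40, 33, 45, 37]  (not all equal)
t=2: [47, 52, 48, 53]  (not all equal)
t=3: [66, 63, 67, 64]  (not all equal)
t=4: [84, 86, 84, 86]  (not all equal)
t=5: [76, 78, 76, 78]  (not all equal)
t=6: [87, 88, 87, 88]  (not all equal)
t=7: [73, 74, 73, 74]  (not all equal)
t=8: [92, 92, 92, 92]  (all equal)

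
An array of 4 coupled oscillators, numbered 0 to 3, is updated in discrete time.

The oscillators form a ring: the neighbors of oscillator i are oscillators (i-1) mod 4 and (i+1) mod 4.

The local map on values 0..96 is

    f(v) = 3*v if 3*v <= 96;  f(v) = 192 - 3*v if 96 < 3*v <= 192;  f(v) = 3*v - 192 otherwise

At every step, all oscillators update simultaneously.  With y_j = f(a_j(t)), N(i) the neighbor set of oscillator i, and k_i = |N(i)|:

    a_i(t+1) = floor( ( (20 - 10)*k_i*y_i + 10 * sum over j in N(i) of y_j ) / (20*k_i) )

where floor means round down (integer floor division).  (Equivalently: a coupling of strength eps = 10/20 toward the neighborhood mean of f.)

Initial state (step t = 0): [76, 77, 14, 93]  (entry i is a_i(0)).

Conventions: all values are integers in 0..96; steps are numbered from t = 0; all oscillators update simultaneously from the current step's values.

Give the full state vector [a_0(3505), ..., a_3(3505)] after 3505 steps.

Answer: [75, 75, 69, 69]
Key observation: The state at step 8, [28, 28, 19, 19], reappears at step 14: the system is in a cycle of period 6 from step 8 on.  Therefore the state at step 3505 equals the state at step 8 + ((3505 - 8) mod 6) = 13, which is [75, 75, 69, 69].

Derivation:
t=0: [76, 77, 14, 93]
t=1: [49, 39, 52, 63]
t=2: [42, 57, 37, 21]
t=3: [54, 47, 61, 68]
t=4: [30, 35, 20, 15]
t=5: [78, 81, 63, 60]
t=6: [36, 36, 17, 17]
t=7: [75, 75, 59, 59]
t=8: [28, 28, 19, 19]
t=9: [77, 77, 63, 63]
t=10: [30, 30, 12, 12]
t=11: [76, 76, 49, 49]
t=12: [38, 38, 42, 42]
t=13: [75, 75, 69, 69]
t=14: [28, 28, 19, 19]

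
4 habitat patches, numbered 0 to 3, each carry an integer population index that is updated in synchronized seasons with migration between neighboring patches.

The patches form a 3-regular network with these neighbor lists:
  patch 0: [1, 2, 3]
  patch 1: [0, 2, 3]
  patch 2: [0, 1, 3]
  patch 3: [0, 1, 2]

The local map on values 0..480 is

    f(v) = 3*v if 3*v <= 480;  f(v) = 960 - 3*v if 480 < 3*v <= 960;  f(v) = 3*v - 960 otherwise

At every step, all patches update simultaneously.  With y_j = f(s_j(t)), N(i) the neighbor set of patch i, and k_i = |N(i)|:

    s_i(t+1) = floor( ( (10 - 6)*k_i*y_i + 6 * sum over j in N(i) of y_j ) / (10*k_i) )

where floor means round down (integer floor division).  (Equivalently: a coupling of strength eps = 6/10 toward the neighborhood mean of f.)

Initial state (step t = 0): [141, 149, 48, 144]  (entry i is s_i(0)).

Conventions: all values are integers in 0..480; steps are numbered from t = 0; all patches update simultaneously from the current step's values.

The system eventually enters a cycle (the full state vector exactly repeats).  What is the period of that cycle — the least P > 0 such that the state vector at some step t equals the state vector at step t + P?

Answer: 12
Key observation: The state at step 11, [126, 127, 126, 126], reappears at step 23 — and no state repeats earlier — so the cycle the system enters has period 12.

Derivation:
t=0: [141, 149, 48, 144]
t=1: [373, 378, 318, 375]
t=2: [132, 135, 102, 133]
t=3: [380, 382, 362, 381]
t=4: [171, 172, 160, 171]
t=5: [453, 452, 459, 453]
t=6: [402, 401, 405, 402]
t=7: [247, 246, 249, 247]
t=8: [218, 219, 217, 218]
t=9: [306, 305, 306, 306]
t=10: [42, 43, 42, 42]
t=11: [126, 127, 126, 126]
t=12: [378, 379, 378, 378]
t=13: [174, 175, 174, 174]
t=14: [437, 436, 437, 437]
t=15: [350, 349, 350, 350]
t=16: [89, 88, 89, 89]
t=17: [266, 265, 266, 266]
t=18: [162, 163, 162, 162]
t=19: [473, 472, 473, 473]
t=20: [458, 457, 458, 458]
t=21: [413, 412, 413, 413]
t=22: [278, 277, 278, 278]
t=23: [126, 127, 126, 126]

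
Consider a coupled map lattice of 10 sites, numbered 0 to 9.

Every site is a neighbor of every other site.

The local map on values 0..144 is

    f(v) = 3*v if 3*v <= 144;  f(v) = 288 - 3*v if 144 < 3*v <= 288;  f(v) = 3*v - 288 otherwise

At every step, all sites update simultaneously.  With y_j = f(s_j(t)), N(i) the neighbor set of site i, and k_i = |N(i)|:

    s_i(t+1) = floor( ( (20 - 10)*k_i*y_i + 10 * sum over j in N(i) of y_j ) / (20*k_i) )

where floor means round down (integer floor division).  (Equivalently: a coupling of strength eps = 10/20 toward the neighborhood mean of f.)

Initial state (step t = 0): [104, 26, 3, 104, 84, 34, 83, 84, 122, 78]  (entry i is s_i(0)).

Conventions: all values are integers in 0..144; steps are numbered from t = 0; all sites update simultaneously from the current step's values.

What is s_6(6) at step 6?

Simulating step by step:
t=0: [104, 26, 3, 104, 84, 34, 83, 84, 122, 78]
t=1: [37, 61, 30, 37, 42, 72, 44, 42, 61, 50]
t=2: [111, 108, 102, 111, 118, 94, 120, 118, 108, 123]
t=3: [46, 42, 34, 46, 55, 28, 58, 55, 42, 62]
t=4: [126, 121, 110, 126, 120, 102, 116, 120, 121, 110]
t=5: [75, 68, 54, 75, 67, 43, 62, 67, 68, 54]
t=6: [80, 90, 108, 80, 91, 110, 98, 91, 90, 108]

Answer: s_6(6) = 98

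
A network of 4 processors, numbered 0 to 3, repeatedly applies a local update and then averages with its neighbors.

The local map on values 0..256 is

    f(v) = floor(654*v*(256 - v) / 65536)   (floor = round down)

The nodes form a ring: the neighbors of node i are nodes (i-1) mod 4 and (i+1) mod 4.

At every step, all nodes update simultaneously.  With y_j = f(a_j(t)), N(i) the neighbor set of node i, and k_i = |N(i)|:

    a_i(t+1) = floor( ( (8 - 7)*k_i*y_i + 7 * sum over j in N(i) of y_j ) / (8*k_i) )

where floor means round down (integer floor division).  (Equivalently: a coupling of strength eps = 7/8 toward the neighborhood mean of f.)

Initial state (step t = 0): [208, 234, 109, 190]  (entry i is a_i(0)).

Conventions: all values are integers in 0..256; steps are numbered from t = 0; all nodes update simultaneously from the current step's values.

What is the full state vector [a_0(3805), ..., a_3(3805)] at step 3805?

Answer: [155, 155, 155, 155]
Key observation: The state at step 5, [155, 155, 155, 155], reappears at step 7: the system is in a cycle of period 2 from step 5 on.  Therefore the state at step 3805 equals the state at step 5 + ((3805 - 5) mod 2) = 5, which is [155, 155, 155, 155].

Derivation:
t=0: [208, 234, 109, 190]
t=1: [89, 119, 96, 128]
t=2: [160, 151, 161, 152]
t=3: [156, 153, 156, 153]
t=4: [156, 155, 156, 155]
t=5: [155, 155, 155, 155]
t=6: [156, 156, 156, 156]
t=7: [155, 155, 155, 155]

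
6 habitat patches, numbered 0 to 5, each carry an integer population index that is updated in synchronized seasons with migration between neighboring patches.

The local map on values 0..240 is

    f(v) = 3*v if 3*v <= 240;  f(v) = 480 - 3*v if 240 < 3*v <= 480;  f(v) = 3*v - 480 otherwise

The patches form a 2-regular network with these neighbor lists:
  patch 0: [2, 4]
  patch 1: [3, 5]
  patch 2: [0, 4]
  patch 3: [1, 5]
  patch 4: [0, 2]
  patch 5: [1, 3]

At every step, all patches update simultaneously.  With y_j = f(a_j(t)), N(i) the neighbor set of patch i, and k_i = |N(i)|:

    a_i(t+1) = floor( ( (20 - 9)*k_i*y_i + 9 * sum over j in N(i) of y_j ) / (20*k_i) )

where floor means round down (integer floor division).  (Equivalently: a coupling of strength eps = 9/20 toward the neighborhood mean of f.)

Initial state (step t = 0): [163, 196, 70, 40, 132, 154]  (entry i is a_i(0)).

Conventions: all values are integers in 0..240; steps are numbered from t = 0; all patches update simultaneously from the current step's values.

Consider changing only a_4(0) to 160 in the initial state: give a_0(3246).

Simulating step by step:
t=0: [163, 196, 70, 40, 160, 154]
t=1: [52, 90, 117, 94, 49, 61]
t=2: [147, 201, 139, 197, 144, 192]
t=3: [46, 114, 54, 110, 49, 105]
t=4: [145, 146, 153, 150, 148, 155]
t=5: [37, 33, 29, 29, 34, 24]
t=6: [103, 90, 95, 86, 100, 81]
t=7: [178, 218, 186, 222, 181, 227]
t=8: [61, 182, 69, 186, 64, 191]
t=9: [190, 74, 198, 78, 193, 83]
t=10: [97, 226, 105, 230, 100, 229]
t=11: [181, 202, 173, 206, 178, 205]
t=12: [55, 130, 47, 134, 52, 133]
t=13: [157, 85, 149, 81, 154, 82]
t=14: [16, 229, 24, 233, 19, 232]
t=15: [55, 211, 63, 215, 58, 214]
t=16: [172, 157, 180, 161, 175, 160]
t=17: [43, 5, 51, 3, 46, 2]
t=18: [136, 11, 144, 9, 139, 8]
t=19: [64, 29, 56, 27, 61, 26]
t=20: [184, 83, 176, 81, 181, 80]
t=21: [64, 234, 56, 236, 61, 237]
t=22: [184, 225, 176, 227, 181, 228]
t=23: [64, 198, 56, 200, 61, 201]
t=24: [184, 117, 176, 119, 181, 120]
t=25: [64, 125, 56, 123, 61, 122]
t=26: [184, 108, 176, 110, 181, 111]
t=27: [64, 152, 56, 150, 61, 149]
t=28: [184, 27, 176, 29, 181, 30]
t=29: [64, 84, 56, 86, 61, 87]
t=30: [184, 224, 176, 222, 181, 221]
t=31: [64, 188, 56, 186, 61, 185]
t=32: [184, 80, 176, 78, 181, 77]
t=33: [64, 236, 56, 234, 61, 233]
t=34: [184, 224, 176, 222, 181, 221]

Answer: a_0(3246) = 184
Key observation: The state at step 30, [184, 224, 176, 222, 181, 221], reappears at step 34: the system is in a cycle of period 4 from step 30 on.  Therefore the state at step 3246 equals the state at step 30 + ((3246 - 30) mod 4) = 30, which is [184, 224, 176, 222, 181, 221].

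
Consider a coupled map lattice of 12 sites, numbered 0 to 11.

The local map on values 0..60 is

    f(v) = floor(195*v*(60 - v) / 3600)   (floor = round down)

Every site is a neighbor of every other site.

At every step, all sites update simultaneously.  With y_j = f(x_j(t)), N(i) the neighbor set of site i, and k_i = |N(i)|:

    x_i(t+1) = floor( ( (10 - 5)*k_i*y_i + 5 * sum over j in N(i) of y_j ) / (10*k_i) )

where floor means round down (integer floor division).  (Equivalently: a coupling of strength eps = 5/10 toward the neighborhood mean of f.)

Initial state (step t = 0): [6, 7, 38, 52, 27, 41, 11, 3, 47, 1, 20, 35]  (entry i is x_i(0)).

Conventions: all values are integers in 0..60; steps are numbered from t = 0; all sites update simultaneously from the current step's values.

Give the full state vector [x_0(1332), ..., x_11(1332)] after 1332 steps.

Answer: [48, 48, 48, 48, 48, 48, 48, 48, 48, 48, 48, 48]
Key observation: The state at step 8, [48, 48, 48, 48, 48, 48, 48, 48, 48, 48, 48, 48], reappears at step 10: the system is in a cycle of period 2 from step 8 on.  Therefore the state at step 1332 equals the state at step 8 + ((1332 - 8) mod 2) = 8, which is [48, 48, 48, 48, 48, 48, 48, 48, 48, 48, 48, 48].

Derivation:
t=0: [6, 7, 38, 52, 27, 41, 11, 3, 47, 1, 20, 35]
t=1: [24, 25, 36, 26, 38, 35, 29, 20, 31, 17, 35, 37]
t=2: [45, 46, 45, 46, 45, 46, 46, 44, 46, 42, 46, 45]
t=3: [35, 34, 35, 34, 35, 34, 34, 36, 34, 37, 34, 35]
t=4: [46, 46, 46, 46, 46, 46, 46, 46, 46, 46, 46, 46]
t=5: [34, 34, 34, 34, 34, 34, 34, 34, 34, 34, 34, 34]
t=6: [47, 47, 47, 47, 47, 47, 47, 47, 47, 47, 47, 47]
t=7: [33, 33, 33, 33, 33, 33, 33, 33, 33, 33, 33, 33]
t=8: [48, 48, 48, 48, 48, 48, 48, 48, 48, 48, 48, 48]
t=9: [31, 31, 31, 31, 31, 31, 31, 31, 31, 31, 31, 31]
t=10: [48, 48, 48, 48, 48, 48, 48, 48, 48, 48, 48, 48]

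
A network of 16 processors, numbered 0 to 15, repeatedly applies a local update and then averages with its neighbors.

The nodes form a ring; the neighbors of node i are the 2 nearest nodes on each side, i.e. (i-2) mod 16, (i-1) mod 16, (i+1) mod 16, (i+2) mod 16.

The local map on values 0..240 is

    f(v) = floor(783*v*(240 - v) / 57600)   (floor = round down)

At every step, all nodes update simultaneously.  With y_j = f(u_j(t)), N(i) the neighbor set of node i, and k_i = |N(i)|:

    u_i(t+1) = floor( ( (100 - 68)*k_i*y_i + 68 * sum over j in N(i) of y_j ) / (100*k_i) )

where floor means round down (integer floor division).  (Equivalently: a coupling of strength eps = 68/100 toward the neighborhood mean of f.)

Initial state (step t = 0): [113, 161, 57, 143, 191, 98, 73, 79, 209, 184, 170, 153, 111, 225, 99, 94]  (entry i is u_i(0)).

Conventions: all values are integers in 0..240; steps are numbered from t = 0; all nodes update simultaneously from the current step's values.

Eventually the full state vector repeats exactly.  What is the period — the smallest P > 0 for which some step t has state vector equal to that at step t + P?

Simulating step by step:
t=0: [113, 161, 57, 143, 191, 98, 73, 79, 209, 184, 170, 153, 111, 225, 99, 94]
t=1: [179, 175, 161, 167, 156, 171, 150, 153, 136, 146, 153, 149, 159, 141, 165, 161]
t=2: [160, 160, 164, 165, 172, 171, 179, 180, 185, 184, 182, 182, 178, 179, 170, 167]
t=3: [169, 170, 168, 166, 160, 156, 149, 146, 142, 141, 142, 144, 149, 152, 159, 164]
t=4: [165, 164, 165, 168, 173, 177, 182, 185, 187, 188, 187, 186, 183, 179, 174, 169]
t=5: [165, 166, 165, 162, 156, 150, 144, 139, 135, 134, 135, 137, 142, 148, 155, 161]
t=6: [170, 168, 169, 172, 177, 181, 186, 189, 190, 191, 191, 190, 187, 183, 178, 173]
t=7: [159, 161, 159, 156, 150, 144, 138, 133, 129, 128, 128, 131, 135, 142, 148, 154]
t=8: [177, 175, 176, 178, 182, 186, 189, 191, 193, 193, 193, 192, 190, 188, 184, 180]
t=9: [149, 151, 150, 147, 142, 137, 131, 127, 125, 124, 124, 126, 129, 134, 139, 144]
t=10: [185, 183, 184, 185, 188, 190, 192, 194, 194, 195, 194, 194, 193, 191, 189, 187]
t=11: [136, 138, 138, 136, 132, 129, 125, 122, 121, 120, 121, 122, 124, 127, 130, 134]
t=12: [192, 191, 191, 192, 193, 193, 194, 194, 195, 195, 195, 195, 194, 194, 193, 193]
t=13: [125, 125, 125, 125, 123, 122, 121, 120, 119, 119, 119, 119, 120, 121, 122, 123]
t=14: [195, 195, 195, 195, 195, 195, 195, 195, 195, 195, 195, 195, 195, 195, 195, 195]
t=15: [119, 119, 119, 119, 119, 119, 119, 119, 119, 119, 119, 119, 119, 119, 119, 119]
t=16: [195, 195, 195, 195, 195, 195, 195, 195, 195, 195, 195, 195, 195, 195, 195, 195]

Answer: 2
Key observation: The state at step 14, [195, 195, 195, 195, 195, 195, 195, 195, 195, 195, 195, 195, 195, 195, 195, 195], reappears at step 16 — and no state repeats earlier — so the cycle the system enters has period 2.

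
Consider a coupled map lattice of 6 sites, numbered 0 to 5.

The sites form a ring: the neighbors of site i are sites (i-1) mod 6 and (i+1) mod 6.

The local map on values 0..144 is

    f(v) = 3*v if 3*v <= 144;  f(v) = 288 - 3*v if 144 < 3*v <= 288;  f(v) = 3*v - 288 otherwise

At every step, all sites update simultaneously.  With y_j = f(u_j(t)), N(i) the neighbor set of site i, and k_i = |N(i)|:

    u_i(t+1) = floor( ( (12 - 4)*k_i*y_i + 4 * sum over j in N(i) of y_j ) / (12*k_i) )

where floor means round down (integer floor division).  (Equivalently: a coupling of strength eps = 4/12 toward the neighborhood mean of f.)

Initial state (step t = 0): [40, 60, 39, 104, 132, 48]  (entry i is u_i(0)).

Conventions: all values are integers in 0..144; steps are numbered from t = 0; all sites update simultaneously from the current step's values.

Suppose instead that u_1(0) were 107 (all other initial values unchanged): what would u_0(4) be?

Answer: u_0(4) = 60
Key observation: This trace re-runs the system from the modified initial state.

Derivation:
t=0: [40, 107, 39, 104, 132, 48]
t=1: [109, 61, 87, 53, 100, 134]
t=2: [62, 81, 57, 92, 48, 84]
t=3: [81, 66, 87, 51, 104, 65]
t=4: [60, 72, 55, 98, 54, 73]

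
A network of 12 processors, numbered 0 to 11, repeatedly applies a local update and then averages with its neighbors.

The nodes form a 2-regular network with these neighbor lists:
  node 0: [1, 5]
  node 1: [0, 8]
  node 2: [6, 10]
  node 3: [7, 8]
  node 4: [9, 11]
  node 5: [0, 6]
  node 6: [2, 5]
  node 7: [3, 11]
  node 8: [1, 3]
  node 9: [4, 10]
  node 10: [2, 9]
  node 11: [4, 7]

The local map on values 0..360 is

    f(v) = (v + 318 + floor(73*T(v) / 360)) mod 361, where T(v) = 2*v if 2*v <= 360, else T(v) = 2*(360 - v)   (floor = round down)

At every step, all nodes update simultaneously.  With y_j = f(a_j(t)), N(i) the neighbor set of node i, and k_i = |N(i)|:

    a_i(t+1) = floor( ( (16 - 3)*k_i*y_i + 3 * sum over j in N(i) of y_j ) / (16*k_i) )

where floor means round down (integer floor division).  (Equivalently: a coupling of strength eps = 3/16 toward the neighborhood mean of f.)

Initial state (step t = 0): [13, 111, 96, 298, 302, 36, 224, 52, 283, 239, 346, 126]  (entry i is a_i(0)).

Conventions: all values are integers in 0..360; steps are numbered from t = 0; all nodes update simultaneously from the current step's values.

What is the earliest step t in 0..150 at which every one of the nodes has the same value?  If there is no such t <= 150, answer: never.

Simulating step by step:
t=0: [13, 111, 96, 298, 302, 36, 224, 52, 283, 239, 346, 126]  (not all equal)
t=1: [284, 148, 124, 255, 264, 59, 200, 63, 257, 254, 281, 138]  (not all equal)
t=2: [239, 183, 152, 234, 248, 77, 195, 74, 246, 255, 255, 150]  (not all equal)
t=3: [224, 217, 182, 225, 242, 96, 199, 87, 244, 253, 246, 164]  (not all equal)
t=4: [221, 233, 215, 222, 241, 116, 207, 103, 245, 251, 245, 182]  (not all equal)
t=5: [223, 241, 231, 222, 243, 140, 216, 123, 246, 251, 246, 203]  (not all equal)
t=6: [228, 245, 240, 225, 245, 168, 224, 147, 247, 251, 248, 216]  (not all equal)
t=7: [234, 247, 244, 230, 246, 201, 232, 176, 247, 251, 249, 226]  (not all equal)
t=8: [240, 248, 247, 236, 248, 225, 239, 210, 248, 251, 250, 235]  (not all equal)
t=9: [244, 249, 248, 242, 249, 237, 244, 229, 249, 251, 250, 241]  (not all equal)
t=10: [247, 250, 249, 245, 250, 243, 247, 240, 250, 251, 251, 245]  (not all equal)
t=11: [249, 250, 250, 248, 250, 247, 249, 245, 250, 251, 251, 248]  (not all equal)
t=12: [250, 251, 251, 249, 251, 249, 250, 248, 250, 251, 251, 249]  (not all equal)
t=13: [251, 251, 251, 250, 251, 251, 251, 250, 251, 252, 252, 251]  (not all equal)
t=14: [252, 252, 252, 251, 252, 252, 252, 251, 251, 252, 252, 251]  (not all equal)
t=15: [252, 252, 252, 252, 252, 252, 252, 252, 252, 252, 252, 252]  (all equal)

Answer: 15
Key observation: Synchronization is absorbing here: once all nodes are equal they stay equal, and step 15 is the first all-equal step.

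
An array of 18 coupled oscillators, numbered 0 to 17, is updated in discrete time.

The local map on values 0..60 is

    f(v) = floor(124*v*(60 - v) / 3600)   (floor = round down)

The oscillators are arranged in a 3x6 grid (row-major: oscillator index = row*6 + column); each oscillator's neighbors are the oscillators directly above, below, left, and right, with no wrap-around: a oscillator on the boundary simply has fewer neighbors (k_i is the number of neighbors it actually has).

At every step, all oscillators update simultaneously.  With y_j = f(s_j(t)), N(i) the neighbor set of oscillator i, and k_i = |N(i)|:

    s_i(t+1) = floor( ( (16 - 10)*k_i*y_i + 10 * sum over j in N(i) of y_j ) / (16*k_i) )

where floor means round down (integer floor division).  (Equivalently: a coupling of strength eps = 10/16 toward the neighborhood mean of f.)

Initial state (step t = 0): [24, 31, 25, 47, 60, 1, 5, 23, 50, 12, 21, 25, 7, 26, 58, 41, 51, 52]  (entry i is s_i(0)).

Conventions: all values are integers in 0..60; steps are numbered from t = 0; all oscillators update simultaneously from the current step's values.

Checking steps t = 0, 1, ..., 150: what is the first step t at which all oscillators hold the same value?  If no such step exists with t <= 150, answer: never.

Simulating step by step:
t=0: [24, 31, 25, 47, 60, 1, 5, 23, 50, 12, 21, 25, 7, 26, 58, 41, 51, 52]  (not all equal)
t=1: [23, 29, 25, 18, 10, 10, 17, 24, 19, 21, 20, 20, 16, 20, 16, 17, 19, 19]  (not all equal)
t=2: [28, 29, 28, 25, 20, 20, 26, 27, 27, 26, 25, 24, 25, 26, 25, 25, 26, 26]  (not all equal)
t=3: [30, 30, 30, 29, 28, 27, 30, 30, 30, 30, 29, 29, 30, 30, 30, 30, 30, 29]  (not all equal)
t=4: [31, 31, 30, 30, 30, 30, 31, 31, 31, 30, 30, 30, 31, 31, 31, 31, 30, 30]  (not all equal)
t=5: [30, 30, 30, 31, 31, 31, 30, 30, 30, 30, 31, 31, 30, 30, 30, 30, 30, 31]  (not all equal)
t=6: [31, 31, 30, 30, 30, 30, 31, 31, 31, 30, 30, 30, 31, 31, 31, 31, 30, 30]  (not all equal)

Answer: never
Key observation: The state at step 4 reappears at step 6 — the system is in a cycle of period 2 from step 4 on.  No step 0..6 is synchronized, and the cycle repeats forever, so no step up to 150 (or ever) has all oscillators equal.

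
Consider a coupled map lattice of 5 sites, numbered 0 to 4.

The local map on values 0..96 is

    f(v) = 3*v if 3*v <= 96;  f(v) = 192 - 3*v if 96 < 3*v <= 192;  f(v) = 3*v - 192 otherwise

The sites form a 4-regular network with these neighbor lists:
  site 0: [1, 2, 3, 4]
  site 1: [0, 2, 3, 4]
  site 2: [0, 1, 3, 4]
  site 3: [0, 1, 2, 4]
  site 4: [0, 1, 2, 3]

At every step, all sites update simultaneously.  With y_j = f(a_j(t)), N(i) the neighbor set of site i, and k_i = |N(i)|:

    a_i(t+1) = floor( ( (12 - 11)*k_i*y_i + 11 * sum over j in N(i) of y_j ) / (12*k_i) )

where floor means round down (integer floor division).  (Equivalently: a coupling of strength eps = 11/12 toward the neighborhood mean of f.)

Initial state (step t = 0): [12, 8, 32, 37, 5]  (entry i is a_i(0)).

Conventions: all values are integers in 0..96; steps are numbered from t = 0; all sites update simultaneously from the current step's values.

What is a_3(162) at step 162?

Answer: a_3(162) = 72
Key observation: The state at step 20, [34, 34, 35, 35, 34], reappears at step 25: the system is in a cycle of period 5 from step 20 on.  Therefore the state at step 162 equals the state at step 20 + ((162 - 20) mod 5) = 22, which is [73, 73, 72, 72, 73].

Derivation:
t=0: [12, 8, 32, 37, 5]
t=1: [52, 54, 43, 45, 55]
t=2: [43, 44, 39, 40, 44]
t=3: [66, 66, 64, 65, 66]
t=4: [3, 3, 4, 4, 3]
t=5: [10, 10, 9, 9, 10]
t=6: [28, 28, 29, 29, 28]
t=7: [85, 85, 84, 84, 85]
t=8: [61, 61, 62, 62, 61]
t=9: [7, 7, 8, 8, 7]
t=10: [22, 22, 21, 21, 22]
t=11: [64, 64, 65, 65, 64]
t=12: [1, 1, 0, 0, 1]
t=13: [1, 1, 2, 2, 1]
t=14: [4, 4, 3, 3, 4]
t=15: [10, 10, 11, 11, 10]
t=16: [31, 31, 30, 30, 31]
t=17: [91, 91, 92, 92, 91]
t=18: [82, 82, 81, 81, 82]
t=19: [52, 52, 53, 53, 52]
t=20: [34, 34, 35, 35, 34]
t=21: [88, 88, 89, 89, 88]
t=22: [73, 73, 72, 72, 73]
t=23: [25, 25, 26, 26, 25]
t=24: [76, 76, 75, 75, 76]
t=25: [34, 34, 35, 35, 34]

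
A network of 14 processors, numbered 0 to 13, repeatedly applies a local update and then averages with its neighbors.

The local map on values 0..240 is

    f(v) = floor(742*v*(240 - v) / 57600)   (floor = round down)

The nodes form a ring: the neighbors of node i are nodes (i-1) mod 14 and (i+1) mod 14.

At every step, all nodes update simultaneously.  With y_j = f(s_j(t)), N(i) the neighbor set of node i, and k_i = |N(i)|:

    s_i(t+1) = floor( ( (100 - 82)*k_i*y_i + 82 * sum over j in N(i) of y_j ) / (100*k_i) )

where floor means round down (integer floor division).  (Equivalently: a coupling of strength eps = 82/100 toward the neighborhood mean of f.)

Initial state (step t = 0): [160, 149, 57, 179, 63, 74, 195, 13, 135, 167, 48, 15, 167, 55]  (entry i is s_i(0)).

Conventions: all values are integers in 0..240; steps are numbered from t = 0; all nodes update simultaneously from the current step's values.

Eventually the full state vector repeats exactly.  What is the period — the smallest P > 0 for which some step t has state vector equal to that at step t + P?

Answer: 2
Key observation: The state at step 12, [180, 180, 180, 180, 180, 180, 181, 181, 180, 180, 180, 180, 180, 180], reappears at step 14 — and no state repeats earlier — so the cycle the system enters has period 2.

Derivation:
t=0: [160, 149, 57, 179, 63, 74, 195, 13, 135, 167, 48, 15, 167, 55]
t=1: [154, 153, 152, 138, 147, 133, 100, 127, 112, 151, 103, 120, 99, 155]
t=2: [170, 171, 175, 175, 180, 178, 182, 182, 179, 180, 179, 180, 177, 173]
t=3: [150, 149, 148, 143, 143, 137, 137, 137, 137, 139, 139, 141, 143, 148]
t=4: [174, 174, 175, 176, 179, 179, 181, 181, 180, 180, 179, 179, 177, 175]
t=5: [146, 146, 146, 143, 142, 138, 138, 137, 138, 139, 139, 141, 143, 145]
t=6: [176, 176, 176, 177, 179, 180, 181, 181, 180, 180, 179, 179, 178, 177]
t=7: [144, 145, 144, 142, 140, 138, 137, 137, 138, 139, 139, 140, 141, 143]
t=8: [177, 177, 178, 179, 180, 180, 181, 181, 180, 180, 180, 179, 179, 178]
t=9: [142, 142, 141, 140, 139, 138, 137, 137, 138, 139, 139, 139, 140, 141]
t=10: [179, 179, 179, 179, 180, 180, 181, 181, 180, 180, 180, 180, 179, 179]
t=11: [140, 140, 140, 139, 139, 138, 137, 137, 138, 139, 139, 139, 139, 140]
t=12: [180, 180, 180, 180, 180, 180, 181, 181, 180, 180, 180, 180, 180, 180]
t=13: [139, 139, 139, 139, 139, 138, 137, 137, 138, 139, 139, 139, 139, 139]
t=14: [180, 180, 180, 180, 180, 180, 181, 181, 180, 180, 180, 180, 180, 180]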